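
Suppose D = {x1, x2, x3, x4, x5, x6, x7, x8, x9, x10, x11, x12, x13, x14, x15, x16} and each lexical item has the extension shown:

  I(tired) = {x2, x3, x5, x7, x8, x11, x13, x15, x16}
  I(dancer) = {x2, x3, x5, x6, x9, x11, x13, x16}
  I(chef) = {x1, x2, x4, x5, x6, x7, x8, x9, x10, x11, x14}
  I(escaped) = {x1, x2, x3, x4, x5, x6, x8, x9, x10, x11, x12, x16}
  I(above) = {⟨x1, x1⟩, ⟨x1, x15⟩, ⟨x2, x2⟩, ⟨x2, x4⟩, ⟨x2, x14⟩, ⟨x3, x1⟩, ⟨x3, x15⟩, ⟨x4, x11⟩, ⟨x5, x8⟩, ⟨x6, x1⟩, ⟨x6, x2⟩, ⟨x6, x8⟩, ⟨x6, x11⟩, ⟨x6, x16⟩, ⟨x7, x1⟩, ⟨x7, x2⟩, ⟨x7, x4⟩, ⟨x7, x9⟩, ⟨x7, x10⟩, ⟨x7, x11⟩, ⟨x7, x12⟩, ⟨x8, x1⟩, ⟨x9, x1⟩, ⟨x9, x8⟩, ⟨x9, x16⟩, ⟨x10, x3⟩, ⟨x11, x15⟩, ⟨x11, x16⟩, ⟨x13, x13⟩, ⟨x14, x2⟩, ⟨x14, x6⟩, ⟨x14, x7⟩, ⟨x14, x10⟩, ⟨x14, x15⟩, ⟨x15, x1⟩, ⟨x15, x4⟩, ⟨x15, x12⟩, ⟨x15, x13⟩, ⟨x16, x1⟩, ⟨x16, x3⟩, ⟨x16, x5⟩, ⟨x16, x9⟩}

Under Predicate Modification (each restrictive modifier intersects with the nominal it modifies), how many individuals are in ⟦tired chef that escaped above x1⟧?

1

⟦that escaped⟧ = ⟦escaped⟧ = {x1, x2, x3, x4, x5, x6, x8, x9, x10, x11, x12, x16}
⟦above x1⟧ = {x : ⟨x, x1⟩ ∈ ⟦above⟧} = {x1, x3, x6, x7, x8, x9, x15, x16}
⟦chef⟧ = {x1, x2, x4, x5, x6, x7, x8, x9, x10, x11, x14}
… ∩ ⟦that escaped⟧ = {x1, x2, x4, x5, x6, x7, x8, x9, x10, x11, x14} ∩ {x1, x2, x3, x4, x5, x6, x8, x9, x10, x11, x12, x16} = {x1, x2, x4, x5, x6, x8, x9, x10, x11}
… ∩ ⟦above x1⟧ = {x1, x2, x4, x5, x6, x8, x9, x10, x11} ∩ {x1, x3, x6, x7, x8, x9, x15, x16} = {x1, x6, x8, x9}
… ∩ ⟦tired⟧ = {x1, x6, x8, x9} ∩ {x2, x3, x5, x7, x8, x11, x13, x15, x16} = {x8}
⟦tired chef that escaped above x1⟧ = {x8}, so the cardinality is 1.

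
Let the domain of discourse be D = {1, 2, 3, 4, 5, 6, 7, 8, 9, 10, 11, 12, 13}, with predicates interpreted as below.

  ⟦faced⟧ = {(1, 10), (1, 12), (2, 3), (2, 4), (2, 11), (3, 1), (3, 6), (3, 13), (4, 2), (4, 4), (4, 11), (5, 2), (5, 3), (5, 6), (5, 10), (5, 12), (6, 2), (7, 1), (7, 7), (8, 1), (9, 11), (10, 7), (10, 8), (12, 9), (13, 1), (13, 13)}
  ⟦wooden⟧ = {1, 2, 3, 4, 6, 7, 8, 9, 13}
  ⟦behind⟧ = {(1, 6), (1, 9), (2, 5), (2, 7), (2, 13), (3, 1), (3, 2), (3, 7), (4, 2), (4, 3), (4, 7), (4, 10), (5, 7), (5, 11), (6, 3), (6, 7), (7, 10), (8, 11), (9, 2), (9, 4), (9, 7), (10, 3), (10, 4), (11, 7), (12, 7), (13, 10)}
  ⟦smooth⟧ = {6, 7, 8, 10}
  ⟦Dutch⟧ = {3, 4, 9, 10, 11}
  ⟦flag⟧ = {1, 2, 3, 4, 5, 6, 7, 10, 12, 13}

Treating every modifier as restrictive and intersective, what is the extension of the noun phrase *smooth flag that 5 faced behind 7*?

⟦that 5 faced⟧ = {x : ⟨5, x⟩ ∈ ⟦faced⟧} = {2, 3, 6, 10, 12}
⟦behind 7⟧ = {x : ⟨x, 7⟩ ∈ ⟦behind⟧} = {2, 3, 4, 5, 6, 9, 11, 12}
⟦flag⟧ = {1, 2, 3, 4, 5, 6, 7, 10, 12, 13}
… ∩ ⟦that 5 faced⟧ = {1, 2, 3, 4, 5, 6, 7, 10, 12, 13} ∩ {2, 3, 6, 10, 12} = {2, 3, 6, 10, 12}
… ∩ ⟦behind 7⟧ = {2, 3, 6, 10, 12} ∩ {2, 3, 4, 5, 6, 9, 11, 12} = {2, 3, 6, 12}
… ∩ ⟦smooth⟧ = {2, 3, 6, 12} ∩ {6, 7, 8, 10} = {6}
So ⟦smooth flag that 5 faced behind 7⟧ = {6}.

{6}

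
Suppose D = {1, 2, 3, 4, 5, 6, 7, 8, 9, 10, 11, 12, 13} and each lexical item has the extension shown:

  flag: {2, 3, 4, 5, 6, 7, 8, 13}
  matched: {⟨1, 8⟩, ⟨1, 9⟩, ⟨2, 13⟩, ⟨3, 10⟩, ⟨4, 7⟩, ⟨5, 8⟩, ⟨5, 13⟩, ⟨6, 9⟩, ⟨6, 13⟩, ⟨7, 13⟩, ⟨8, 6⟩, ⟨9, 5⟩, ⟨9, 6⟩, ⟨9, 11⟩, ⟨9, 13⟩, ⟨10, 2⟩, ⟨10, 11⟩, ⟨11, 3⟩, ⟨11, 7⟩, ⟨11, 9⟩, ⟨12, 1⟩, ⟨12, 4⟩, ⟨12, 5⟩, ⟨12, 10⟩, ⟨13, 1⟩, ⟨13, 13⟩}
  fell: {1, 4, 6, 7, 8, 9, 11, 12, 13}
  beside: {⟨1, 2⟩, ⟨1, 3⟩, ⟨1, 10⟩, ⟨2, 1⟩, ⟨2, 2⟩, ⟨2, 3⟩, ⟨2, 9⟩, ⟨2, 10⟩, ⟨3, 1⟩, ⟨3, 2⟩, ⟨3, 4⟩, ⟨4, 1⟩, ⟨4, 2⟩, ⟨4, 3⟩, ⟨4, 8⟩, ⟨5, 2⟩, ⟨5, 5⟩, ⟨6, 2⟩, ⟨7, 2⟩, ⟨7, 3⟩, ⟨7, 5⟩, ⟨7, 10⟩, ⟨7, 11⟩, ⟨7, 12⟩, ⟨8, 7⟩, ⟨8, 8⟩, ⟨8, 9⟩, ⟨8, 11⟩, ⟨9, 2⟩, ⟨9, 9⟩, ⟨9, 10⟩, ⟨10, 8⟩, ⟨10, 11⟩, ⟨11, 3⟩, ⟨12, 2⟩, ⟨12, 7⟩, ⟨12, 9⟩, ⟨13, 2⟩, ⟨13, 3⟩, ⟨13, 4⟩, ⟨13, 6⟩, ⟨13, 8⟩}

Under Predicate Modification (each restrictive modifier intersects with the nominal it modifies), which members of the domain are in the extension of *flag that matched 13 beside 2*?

{2, 5, 6, 7, 13}

⟦that matched 13⟧ = {x : ⟨x, 13⟩ ∈ ⟦matched⟧} = {2, 5, 6, 7, 9, 13}
⟦beside 2⟧ = {x : ⟨x, 2⟩ ∈ ⟦beside⟧} = {1, 2, 3, 4, 5, 6, 7, 9, 12, 13}
⟦flag⟧ = {2, 3, 4, 5, 6, 7, 8, 13}
… ∩ ⟦that matched 13⟧ = {2, 3, 4, 5, 6, 7, 8, 13} ∩ {2, 5, 6, 7, 9, 13} = {2, 5, 6, 7, 13}
… ∩ ⟦beside 2⟧ = {2, 5, 6, 7, 13} ∩ {1, 2, 3, 4, 5, 6, 7, 9, 12, 13} = {2, 5, 6, 7, 13}
So ⟦flag that matched 13 beside 2⟧ = {2, 5, 6, 7, 13}.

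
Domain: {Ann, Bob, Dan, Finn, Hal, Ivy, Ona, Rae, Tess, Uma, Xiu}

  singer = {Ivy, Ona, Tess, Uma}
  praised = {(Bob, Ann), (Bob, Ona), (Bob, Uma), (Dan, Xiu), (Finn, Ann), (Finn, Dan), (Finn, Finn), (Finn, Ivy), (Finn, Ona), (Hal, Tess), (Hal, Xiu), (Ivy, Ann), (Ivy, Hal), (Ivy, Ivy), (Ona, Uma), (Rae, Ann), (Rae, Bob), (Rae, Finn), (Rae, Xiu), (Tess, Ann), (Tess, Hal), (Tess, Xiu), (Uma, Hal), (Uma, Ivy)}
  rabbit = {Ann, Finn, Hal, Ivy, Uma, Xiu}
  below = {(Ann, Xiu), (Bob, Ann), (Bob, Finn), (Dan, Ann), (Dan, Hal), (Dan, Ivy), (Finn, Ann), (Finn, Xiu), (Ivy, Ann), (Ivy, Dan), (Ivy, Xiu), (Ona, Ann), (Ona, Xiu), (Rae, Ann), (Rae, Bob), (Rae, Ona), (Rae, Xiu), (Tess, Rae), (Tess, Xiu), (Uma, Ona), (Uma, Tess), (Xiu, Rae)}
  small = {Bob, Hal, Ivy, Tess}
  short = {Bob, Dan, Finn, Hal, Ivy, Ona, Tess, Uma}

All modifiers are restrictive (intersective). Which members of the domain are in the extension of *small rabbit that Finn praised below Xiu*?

⟦that Finn praised⟧ = {x : ⟨Finn, x⟩ ∈ ⟦praised⟧} = {Ann, Dan, Finn, Ivy, Ona}
⟦below Xiu⟧ = {x : ⟨x, Xiu⟩ ∈ ⟦below⟧} = {Ann, Finn, Ivy, Ona, Rae, Tess}
⟦rabbit⟧ = {Ann, Finn, Hal, Ivy, Uma, Xiu}
… ∩ ⟦that Finn praised⟧ = {Ann, Finn, Hal, Ivy, Uma, Xiu} ∩ {Ann, Dan, Finn, Ivy, Ona} = {Ann, Finn, Ivy}
… ∩ ⟦below Xiu⟧ = {Ann, Finn, Ivy} ∩ {Ann, Finn, Ivy, Ona, Rae, Tess} = {Ann, Finn, Ivy}
… ∩ ⟦small⟧ = {Ann, Finn, Ivy} ∩ {Bob, Hal, Ivy, Tess} = {Ivy}
So ⟦small rabbit that Finn praised below Xiu⟧ = {Ivy}.

{Ivy}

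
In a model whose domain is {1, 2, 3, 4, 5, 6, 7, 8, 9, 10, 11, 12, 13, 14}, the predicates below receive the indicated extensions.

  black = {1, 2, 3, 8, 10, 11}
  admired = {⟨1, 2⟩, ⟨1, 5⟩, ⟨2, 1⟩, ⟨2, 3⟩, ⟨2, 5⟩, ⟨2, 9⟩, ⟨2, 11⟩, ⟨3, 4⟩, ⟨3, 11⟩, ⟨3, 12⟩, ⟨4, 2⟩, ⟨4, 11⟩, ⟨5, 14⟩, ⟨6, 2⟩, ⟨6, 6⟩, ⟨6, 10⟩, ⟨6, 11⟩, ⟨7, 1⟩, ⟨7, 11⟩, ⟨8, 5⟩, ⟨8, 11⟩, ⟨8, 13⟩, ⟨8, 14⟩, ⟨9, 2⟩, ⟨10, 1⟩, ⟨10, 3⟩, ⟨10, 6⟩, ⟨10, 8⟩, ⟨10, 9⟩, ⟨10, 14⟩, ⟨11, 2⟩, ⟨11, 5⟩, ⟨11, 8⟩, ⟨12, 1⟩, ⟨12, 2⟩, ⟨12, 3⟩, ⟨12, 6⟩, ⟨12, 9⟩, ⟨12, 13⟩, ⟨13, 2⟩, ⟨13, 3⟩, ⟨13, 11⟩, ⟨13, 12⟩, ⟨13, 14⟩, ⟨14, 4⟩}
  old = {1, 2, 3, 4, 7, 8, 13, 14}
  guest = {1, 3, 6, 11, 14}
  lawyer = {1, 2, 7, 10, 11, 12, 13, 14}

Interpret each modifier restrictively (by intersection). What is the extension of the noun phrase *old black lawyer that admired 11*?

⟦that admired 11⟧ = {x : ⟨x, 11⟩ ∈ ⟦admired⟧} = {2, 3, 4, 6, 7, 8, 13}
⟦lawyer⟧ = {1, 2, 7, 10, 11, 12, 13, 14}
… ∩ ⟦that admired 11⟧ = {1, 2, 7, 10, 11, 12, 13, 14} ∩ {2, 3, 4, 6, 7, 8, 13} = {2, 7, 13}
… ∩ ⟦old⟧ = {2, 7, 13} ∩ {1, 2, 3, 4, 7, 8, 13, 14} = {2, 7, 13}
… ∩ ⟦black⟧ = {2, 7, 13} ∩ {1, 2, 3, 8, 10, 11} = {2}
So ⟦old black lawyer that admired 11⟧ = {2}.

{2}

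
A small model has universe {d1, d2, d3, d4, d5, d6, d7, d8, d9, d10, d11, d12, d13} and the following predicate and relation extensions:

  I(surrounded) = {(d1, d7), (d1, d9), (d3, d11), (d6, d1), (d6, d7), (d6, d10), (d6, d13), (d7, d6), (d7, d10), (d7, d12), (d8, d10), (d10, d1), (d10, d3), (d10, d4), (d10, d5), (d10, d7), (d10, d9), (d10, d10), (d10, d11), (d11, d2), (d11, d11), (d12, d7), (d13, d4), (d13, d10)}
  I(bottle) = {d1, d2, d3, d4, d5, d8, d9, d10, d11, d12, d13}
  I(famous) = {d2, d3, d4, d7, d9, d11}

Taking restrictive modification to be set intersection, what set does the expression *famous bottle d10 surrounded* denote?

{d3, d4, d9, d11}

⟦d10 surrounded⟧ = {x : ⟨d10, x⟩ ∈ ⟦surrounded⟧} = {d1, d3, d4, d5, d7, d9, d10, d11}
⟦bottle⟧ = {d1, d2, d3, d4, d5, d8, d9, d10, d11, d12, d13}
… ∩ ⟦d10 surrounded⟧ = {d1, d2, d3, d4, d5, d8, d9, d10, d11, d12, d13} ∩ {d1, d3, d4, d5, d7, d9, d10, d11} = {d1, d3, d4, d5, d9, d10, d11}
… ∩ ⟦famous⟧ = {d1, d3, d4, d5, d9, d10, d11} ∩ {d2, d3, d4, d7, d9, d11} = {d3, d4, d9, d11}
So ⟦famous bottle d10 surrounded⟧ = {d3, d4, d9, d11}.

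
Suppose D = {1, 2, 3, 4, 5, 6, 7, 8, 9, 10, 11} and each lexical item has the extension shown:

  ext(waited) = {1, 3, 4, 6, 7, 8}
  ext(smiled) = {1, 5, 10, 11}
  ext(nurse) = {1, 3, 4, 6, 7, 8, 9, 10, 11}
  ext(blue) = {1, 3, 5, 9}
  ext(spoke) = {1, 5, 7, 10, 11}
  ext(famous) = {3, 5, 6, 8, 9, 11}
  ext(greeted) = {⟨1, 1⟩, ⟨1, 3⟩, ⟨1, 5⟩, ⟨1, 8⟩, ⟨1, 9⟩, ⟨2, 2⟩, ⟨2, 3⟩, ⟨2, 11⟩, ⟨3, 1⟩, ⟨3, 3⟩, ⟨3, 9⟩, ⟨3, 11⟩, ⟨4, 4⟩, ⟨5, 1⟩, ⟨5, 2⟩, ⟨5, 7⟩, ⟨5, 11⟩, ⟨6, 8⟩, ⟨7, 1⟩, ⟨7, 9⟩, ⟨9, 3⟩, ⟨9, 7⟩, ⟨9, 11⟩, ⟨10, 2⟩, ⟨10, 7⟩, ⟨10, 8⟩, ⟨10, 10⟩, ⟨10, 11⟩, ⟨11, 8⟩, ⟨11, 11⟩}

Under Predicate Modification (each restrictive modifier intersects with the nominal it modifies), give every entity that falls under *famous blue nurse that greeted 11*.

⟦that greeted 11⟧ = {x : ⟨x, 11⟩ ∈ ⟦greeted⟧} = {2, 3, 5, 9, 10, 11}
⟦nurse⟧ = {1, 3, 4, 6, 7, 8, 9, 10, 11}
… ∩ ⟦that greeted 11⟧ = {1, 3, 4, 6, 7, 8, 9, 10, 11} ∩ {2, 3, 5, 9, 10, 11} = {3, 9, 10, 11}
… ∩ ⟦famous⟧ = {3, 9, 10, 11} ∩ {3, 5, 6, 8, 9, 11} = {3, 9, 11}
… ∩ ⟦blue⟧ = {3, 9, 11} ∩ {1, 3, 5, 9} = {3, 9}
So ⟦famous blue nurse that greeted 11⟧ = {3, 9}.

{3, 9}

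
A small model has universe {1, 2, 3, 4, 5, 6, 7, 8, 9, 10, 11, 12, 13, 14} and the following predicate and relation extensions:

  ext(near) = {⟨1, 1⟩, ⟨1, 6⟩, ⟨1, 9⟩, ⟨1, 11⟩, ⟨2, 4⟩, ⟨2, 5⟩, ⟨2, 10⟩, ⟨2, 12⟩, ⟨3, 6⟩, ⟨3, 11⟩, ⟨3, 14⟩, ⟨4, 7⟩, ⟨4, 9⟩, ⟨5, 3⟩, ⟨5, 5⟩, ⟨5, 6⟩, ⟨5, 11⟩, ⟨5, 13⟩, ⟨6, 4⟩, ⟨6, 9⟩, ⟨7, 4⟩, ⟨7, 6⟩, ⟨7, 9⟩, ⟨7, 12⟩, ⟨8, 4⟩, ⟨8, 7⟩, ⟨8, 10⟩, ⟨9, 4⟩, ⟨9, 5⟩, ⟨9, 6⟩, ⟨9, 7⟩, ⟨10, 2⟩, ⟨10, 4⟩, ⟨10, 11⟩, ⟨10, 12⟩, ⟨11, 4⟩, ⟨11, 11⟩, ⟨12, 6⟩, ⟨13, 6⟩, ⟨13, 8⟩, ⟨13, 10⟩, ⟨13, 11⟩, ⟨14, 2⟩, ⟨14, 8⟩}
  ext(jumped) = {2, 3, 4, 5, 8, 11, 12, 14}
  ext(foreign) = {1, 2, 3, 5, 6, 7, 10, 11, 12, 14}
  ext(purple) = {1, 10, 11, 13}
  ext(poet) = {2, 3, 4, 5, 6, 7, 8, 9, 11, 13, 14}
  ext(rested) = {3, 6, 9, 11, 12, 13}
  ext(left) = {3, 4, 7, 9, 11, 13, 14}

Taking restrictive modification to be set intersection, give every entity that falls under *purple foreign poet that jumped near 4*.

⟦that jumped⟧ = ⟦jumped⟧ = {2, 3, 4, 5, 8, 11, 12, 14}
⟦near 4⟧ = {x : ⟨x, 4⟩ ∈ ⟦near⟧} = {2, 6, 7, 8, 9, 10, 11}
⟦poet⟧ = {2, 3, 4, 5, 6, 7, 8, 9, 11, 13, 14}
… ∩ ⟦that jumped⟧ = {2, 3, 4, 5, 6, 7, 8, 9, 11, 13, 14} ∩ {2, 3, 4, 5, 8, 11, 12, 14} = {2, 3, 4, 5, 8, 11, 14}
… ∩ ⟦near 4⟧ = {2, 3, 4, 5, 8, 11, 14} ∩ {2, 6, 7, 8, 9, 10, 11} = {2, 8, 11}
… ∩ ⟦purple⟧ = {2, 8, 11} ∩ {1, 10, 11, 13} = {11}
… ∩ ⟦foreign⟧ = {11} ∩ {1, 2, 3, 5, 6, 7, 10, 11, 12, 14} = {11}
So ⟦purple foreign poet that jumped near 4⟧ = {11}.

{11}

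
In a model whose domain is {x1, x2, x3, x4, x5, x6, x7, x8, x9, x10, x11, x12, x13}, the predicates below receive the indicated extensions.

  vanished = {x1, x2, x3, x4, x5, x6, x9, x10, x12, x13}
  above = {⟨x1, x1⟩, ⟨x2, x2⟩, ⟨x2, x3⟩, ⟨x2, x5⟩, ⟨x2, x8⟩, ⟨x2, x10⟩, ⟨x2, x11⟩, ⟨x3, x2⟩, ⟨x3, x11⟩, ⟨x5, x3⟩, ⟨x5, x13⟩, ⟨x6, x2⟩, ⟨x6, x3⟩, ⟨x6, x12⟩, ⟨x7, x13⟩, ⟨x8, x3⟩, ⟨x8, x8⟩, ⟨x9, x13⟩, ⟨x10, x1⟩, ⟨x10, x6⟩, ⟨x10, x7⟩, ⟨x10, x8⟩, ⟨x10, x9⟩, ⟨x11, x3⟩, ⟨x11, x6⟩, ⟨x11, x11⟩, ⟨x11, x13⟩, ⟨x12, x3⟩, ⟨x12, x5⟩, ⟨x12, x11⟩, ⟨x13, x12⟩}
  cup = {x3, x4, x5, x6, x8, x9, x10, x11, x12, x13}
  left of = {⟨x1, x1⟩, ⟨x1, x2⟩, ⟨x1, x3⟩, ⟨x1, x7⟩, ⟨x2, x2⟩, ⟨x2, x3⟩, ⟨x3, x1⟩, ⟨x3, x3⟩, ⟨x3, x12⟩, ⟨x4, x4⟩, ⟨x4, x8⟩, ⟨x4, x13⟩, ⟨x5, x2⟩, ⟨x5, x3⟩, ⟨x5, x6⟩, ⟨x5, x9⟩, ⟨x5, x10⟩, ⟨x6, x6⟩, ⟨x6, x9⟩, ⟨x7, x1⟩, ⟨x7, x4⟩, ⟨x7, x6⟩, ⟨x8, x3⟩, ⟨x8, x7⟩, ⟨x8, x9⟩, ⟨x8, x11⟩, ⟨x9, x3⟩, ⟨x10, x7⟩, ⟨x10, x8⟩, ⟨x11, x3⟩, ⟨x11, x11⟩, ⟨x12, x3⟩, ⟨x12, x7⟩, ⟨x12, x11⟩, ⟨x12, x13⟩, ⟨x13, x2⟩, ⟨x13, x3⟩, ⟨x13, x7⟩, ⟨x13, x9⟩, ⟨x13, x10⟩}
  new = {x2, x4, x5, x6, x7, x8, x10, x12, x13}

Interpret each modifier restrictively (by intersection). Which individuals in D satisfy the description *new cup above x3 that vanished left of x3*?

⟦above x3⟧ = {x : ⟨x, x3⟩ ∈ ⟦above⟧} = {x2, x5, x6, x8, x11, x12}
⟦that vanished⟧ = ⟦vanished⟧ = {x1, x2, x3, x4, x5, x6, x9, x10, x12, x13}
⟦left of x3⟧ = {x : ⟨x, x3⟩ ∈ ⟦left of⟧} = {x1, x2, x3, x5, x8, x9, x11, x12, x13}
⟦cup⟧ = {x3, x4, x5, x6, x8, x9, x10, x11, x12, x13}
… ∩ ⟦above x3⟧ = {x3, x4, x5, x6, x8, x9, x10, x11, x12, x13} ∩ {x2, x5, x6, x8, x11, x12} = {x5, x6, x8, x11, x12}
… ∩ ⟦that vanished⟧ = {x5, x6, x8, x11, x12} ∩ {x1, x2, x3, x4, x5, x6, x9, x10, x12, x13} = {x5, x6, x12}
… ∩ ⟦left of x3⟧ = {x5, x6, x12} ∩ {x1, x2, x3, x5, x8, x9, x11, x12, x13} = {x5, x12}
… ∩ ⟦new⟧ = {x5, x12} ∩ {x2, x4, x5, x6, x7, x8, x10, x12, x13} = {x5, x12}
So ⟦new cup above x3 that vanished left of x3⟧ = {x5, x12}.

{x5, x12}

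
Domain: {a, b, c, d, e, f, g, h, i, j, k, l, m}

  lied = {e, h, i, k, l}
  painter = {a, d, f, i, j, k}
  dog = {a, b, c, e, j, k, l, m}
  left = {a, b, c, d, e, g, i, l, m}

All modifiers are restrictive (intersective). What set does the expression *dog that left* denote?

{a, b, c, e, l, m}

⟦that left⟧ = ⟦left⟧ = {a, b, c, d, e, g, i, l, m}
⟦dog⟧ = {a, b, c, e, j, k, l, m}
… ∩ ⟦that left⟧ = {a, b, c, e, j, k, l, m} ∩ {a, b, c, d, e, g, i, l, m} = {a, b, c, e, l, m}
So ⟦dog that left⟧ = {a, b, c, e, l, m}.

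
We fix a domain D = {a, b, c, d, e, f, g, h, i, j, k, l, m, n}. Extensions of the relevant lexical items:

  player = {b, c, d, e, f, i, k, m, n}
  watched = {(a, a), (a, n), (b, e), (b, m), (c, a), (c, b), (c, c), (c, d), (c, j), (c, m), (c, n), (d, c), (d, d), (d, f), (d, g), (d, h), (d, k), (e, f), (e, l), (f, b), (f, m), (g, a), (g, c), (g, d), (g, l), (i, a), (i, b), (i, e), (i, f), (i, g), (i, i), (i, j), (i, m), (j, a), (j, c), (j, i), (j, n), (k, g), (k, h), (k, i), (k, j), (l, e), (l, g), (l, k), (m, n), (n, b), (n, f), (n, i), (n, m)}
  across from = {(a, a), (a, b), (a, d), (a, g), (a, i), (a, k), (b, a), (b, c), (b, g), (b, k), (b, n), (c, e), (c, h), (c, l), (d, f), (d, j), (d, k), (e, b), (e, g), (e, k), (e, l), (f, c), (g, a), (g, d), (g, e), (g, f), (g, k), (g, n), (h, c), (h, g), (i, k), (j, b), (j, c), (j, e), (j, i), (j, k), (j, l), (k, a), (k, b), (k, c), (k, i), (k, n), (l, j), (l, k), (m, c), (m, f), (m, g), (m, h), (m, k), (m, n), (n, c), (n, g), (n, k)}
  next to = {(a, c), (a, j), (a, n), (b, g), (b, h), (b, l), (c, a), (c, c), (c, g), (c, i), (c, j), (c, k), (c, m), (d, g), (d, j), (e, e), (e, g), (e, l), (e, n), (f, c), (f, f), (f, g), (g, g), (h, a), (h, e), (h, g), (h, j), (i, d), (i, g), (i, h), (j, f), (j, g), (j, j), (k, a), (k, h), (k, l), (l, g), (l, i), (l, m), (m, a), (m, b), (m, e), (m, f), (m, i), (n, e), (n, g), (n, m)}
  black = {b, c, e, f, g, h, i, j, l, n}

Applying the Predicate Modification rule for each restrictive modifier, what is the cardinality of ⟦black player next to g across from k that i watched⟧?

3

⟦next to g⟧ = {x : ⟨x, g⟩ ∈ ⟦next to⟧} = {b, c, d, e, f, g, h, i, j, l, n}
⟦across from k⟧ = {x : ⟨x, k⟩ ∈ ⟦across from⟧} = {a, b, d, e, g, i, j, l, m, n}
⟦that i watched⟧ = {x : ⟨i, x⟩ ∈ ⟦watched⟧} = {a, b, e, f, g, i, j, m}
⟦player⟧ = {b, c, d, e, f, i, k, m, n}
… ∩ ⟦next to g⟧ = {b, c, d, e, f, i, k, m, n} ∩ {b, c, d, e, f, g, h, i, j, l, n} = {b, c, d, e, f, i, n}
… ∩ ⟦across from k⟧ = {b, c, d, e, f, i, n} ∩ {a, b, d, e, g, i, j, l, m, n} = {b, d, e, i, n}
… ∩ ⟦that i watched⟧ = {b, d, e, i, n} ∩ {a, b, e, f, g, i, j, m} = {b, e, i}
… ∩ ⟦black⟧ = {b, e, i} ∩ {b, c, e, f, g, h, i, j, l, n} = {b, e, i}
⟦black player next to g across from k that i watched⟧ = {b, e, i}, so the cardinality is 3.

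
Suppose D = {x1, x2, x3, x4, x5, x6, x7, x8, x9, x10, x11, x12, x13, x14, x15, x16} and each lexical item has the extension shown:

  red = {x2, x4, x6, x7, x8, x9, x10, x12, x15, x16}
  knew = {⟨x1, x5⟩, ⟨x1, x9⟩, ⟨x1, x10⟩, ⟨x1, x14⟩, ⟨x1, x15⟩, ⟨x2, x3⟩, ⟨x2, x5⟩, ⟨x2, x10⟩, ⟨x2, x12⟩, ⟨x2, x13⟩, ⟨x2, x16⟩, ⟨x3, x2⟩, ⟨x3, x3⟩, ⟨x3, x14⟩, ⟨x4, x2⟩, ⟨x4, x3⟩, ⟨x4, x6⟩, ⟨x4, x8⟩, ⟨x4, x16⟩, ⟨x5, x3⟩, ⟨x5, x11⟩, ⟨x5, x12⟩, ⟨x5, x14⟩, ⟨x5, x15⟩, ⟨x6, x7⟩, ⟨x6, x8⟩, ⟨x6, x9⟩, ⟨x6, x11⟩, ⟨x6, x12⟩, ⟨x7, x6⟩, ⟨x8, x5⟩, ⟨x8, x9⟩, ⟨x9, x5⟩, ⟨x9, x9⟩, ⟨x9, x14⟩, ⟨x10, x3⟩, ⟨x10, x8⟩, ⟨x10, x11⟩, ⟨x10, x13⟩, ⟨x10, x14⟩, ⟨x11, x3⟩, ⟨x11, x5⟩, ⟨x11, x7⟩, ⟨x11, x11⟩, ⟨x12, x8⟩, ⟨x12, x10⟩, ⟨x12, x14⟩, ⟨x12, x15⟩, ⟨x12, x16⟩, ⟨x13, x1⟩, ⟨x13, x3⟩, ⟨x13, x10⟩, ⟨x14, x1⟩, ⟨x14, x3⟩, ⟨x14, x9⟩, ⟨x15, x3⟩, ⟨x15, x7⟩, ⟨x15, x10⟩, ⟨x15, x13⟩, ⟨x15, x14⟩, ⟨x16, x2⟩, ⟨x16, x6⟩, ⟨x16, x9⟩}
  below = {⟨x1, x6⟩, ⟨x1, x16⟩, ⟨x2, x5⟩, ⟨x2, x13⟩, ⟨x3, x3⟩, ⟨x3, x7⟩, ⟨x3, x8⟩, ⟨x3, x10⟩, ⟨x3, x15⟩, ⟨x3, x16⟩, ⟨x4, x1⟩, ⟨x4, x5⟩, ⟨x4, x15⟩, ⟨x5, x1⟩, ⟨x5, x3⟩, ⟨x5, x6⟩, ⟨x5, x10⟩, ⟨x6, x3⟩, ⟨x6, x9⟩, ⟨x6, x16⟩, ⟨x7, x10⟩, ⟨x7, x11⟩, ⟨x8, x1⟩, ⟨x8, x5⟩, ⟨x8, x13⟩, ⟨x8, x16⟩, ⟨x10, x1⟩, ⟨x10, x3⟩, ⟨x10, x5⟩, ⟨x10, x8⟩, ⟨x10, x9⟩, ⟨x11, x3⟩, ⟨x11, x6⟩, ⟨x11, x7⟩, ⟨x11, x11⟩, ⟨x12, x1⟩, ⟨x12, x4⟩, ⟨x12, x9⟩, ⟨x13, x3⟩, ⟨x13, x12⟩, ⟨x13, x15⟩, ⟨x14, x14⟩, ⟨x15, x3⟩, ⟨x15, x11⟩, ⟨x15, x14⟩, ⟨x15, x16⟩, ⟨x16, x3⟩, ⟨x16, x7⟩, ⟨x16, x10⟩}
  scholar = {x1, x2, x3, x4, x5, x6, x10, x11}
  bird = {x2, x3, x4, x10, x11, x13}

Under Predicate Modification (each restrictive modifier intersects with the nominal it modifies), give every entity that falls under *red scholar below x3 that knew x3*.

{x10}

⟦below x3⟧ = {x : ⟨x, x3⟩ ∈ ⟦below⟧} = {x3, x5, x6, x10, x11, x13, x15, x16}
⟦that knew x3⟧ = {x : ⟨x, x3⟩ ∈ ⟦knew⟧} = {x2, x3, x4, x5, x10, x11, x13, x14, x15}
⟦scholar⟧ = {x1, x2, x3, x4, x5, x6, x10, x11}
… ∩ ⟦below x3⟧ = {x1, x2, x3, x4, x5, x6, x10, x11} ∩ {x3, x5, x6, x10, x11, x13, x15, x16} = {x3, x5, x6, x10, x11}
… ∩ ⟦that knew x3⟧ = {x3, x5, x6, x10, x11} ∩ {x2, x3, x4, x5, x10, x11, x13, x14, x15} = {x3, x5, x10, x11}
… ∩ ⟦red⟧ = {x3, x5, x10, x11} ∩ {x2, x4, x6, x7, x8, x9, x10, x12, x15, x16} = {x10}
So ⟦red scholar below x3 that knew x3⟧ = {x10}.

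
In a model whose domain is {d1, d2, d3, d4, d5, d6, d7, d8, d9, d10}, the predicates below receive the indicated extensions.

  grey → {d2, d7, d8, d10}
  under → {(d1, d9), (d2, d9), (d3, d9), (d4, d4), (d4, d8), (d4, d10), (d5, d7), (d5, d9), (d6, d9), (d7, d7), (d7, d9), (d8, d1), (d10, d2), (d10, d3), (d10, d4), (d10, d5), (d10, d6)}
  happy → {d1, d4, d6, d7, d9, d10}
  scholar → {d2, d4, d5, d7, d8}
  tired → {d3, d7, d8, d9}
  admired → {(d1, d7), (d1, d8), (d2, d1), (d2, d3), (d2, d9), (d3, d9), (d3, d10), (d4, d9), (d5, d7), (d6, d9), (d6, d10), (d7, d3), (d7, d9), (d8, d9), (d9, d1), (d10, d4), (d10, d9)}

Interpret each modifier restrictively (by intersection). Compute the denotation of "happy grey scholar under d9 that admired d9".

⟦under d9⟧ = {x : ⟨x, d9⟩ ∈ ⟦under⟧} = {d1, d2, d3, d5, d6, d7}
⟦that admired d9⟧ = {x : ⟨x, d9⟩ ∈ ⟦admired⟧} = {d2, d3, d4, d6, d7, d8, d10}
⟦scholar⟧ = {d2, d4, d5, d7, d8}
… ∩ ⟦under d9⟧ = {d2, d4, d5, d7, d8} ∩ {d1, d2, d3, d5, d6, d7} = {d2, d5, d7}
… ∩ ⟦that admired d9⟧ = {d2, d5, d7} ∩ {d2, d3, d4, d6, d7, d8, d10} = {d2, d7}
… ∩ ⟦happy⟧ = {d2, d7} ∩ {d1, d4, d6, d7, d9, d10} = {d7}
… ∩ ⟦grey⟧ = {d7} ∩ {d2, d7, d8, d10} = {d7}
So ⟦happy grey scholar under d9 that admired d9⟧ = {d7}.

{d7}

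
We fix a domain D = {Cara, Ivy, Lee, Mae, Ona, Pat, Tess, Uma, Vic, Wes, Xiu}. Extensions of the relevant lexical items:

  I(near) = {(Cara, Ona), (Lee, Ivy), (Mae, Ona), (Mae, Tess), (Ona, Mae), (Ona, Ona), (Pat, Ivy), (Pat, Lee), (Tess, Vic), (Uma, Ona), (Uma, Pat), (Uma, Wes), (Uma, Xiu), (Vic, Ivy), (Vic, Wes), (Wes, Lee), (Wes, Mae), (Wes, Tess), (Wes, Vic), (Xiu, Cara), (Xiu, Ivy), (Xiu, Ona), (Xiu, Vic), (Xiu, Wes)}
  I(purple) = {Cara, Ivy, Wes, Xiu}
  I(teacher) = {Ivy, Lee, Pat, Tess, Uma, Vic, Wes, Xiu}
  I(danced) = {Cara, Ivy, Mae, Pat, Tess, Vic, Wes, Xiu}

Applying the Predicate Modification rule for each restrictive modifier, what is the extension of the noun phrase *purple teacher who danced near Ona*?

⟦who danced⟧ = ⟦danced⟧ = {Cara, Ivy, Mae, Pat, Tess, Vic, Wes, Xiu}
⟦near Ona⟧ = {x : ⟨x, Ona⟩ ∈ ⟦near⟧} = {Cara, Mae, Ona, Uma, Xiu}
⟦teacher⟧ = {Ivy, Lee, Pat, Tess, Uma, Vic, Wes, Xiu}
… ∩ ⟦who danced⟧ = {Ivy, Lee, Pat, Tess, Uma, Vic, Wes, Xiu} ∩ {Cara, Ivy, Mae, Pat, Tess, Vic, Wes, Xiu} = {Ivy, Pat, Tess, Vic, Wes, Xiu}
… ∩ ⟦near Ona⟧ = {Ivy, Pat, Tess, Vic, Wes, Xiu} ∩ {Cara, Mae, Ona, Uma, Xiu} = {Xiu}
… ∩ ⟦purple⟧ = {Xiu} ∩ {Cara, Ivy, Wes, Xiu} = {Xiu}
So ⟦purple teacher who danced near Ona⟧ = {Xiu}.

{Xiu}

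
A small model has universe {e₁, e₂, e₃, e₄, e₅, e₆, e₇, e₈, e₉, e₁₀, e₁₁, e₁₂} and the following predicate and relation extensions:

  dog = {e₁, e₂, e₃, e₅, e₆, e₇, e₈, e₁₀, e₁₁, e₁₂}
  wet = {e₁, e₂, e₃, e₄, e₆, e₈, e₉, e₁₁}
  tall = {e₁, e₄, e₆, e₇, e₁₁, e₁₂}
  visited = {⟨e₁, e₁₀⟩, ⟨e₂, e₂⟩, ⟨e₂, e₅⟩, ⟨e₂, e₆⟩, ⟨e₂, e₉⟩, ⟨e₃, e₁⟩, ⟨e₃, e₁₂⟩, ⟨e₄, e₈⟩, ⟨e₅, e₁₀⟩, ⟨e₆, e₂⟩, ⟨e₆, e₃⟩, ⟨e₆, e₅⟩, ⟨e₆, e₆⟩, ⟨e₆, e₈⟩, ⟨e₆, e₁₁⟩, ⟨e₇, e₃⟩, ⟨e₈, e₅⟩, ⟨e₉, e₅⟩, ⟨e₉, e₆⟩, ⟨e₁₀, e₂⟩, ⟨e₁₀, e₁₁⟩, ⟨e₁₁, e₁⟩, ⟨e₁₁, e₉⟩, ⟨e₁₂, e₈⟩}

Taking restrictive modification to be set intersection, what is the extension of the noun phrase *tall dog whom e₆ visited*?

{e₆, e₁₁}

⟦whom e₆ visited⟧ = {x : ⟨e₆, x⟩ ∈ ⟦visited⟧} = {e₂, e₃, e₅, e₆, e₈, e₁₁}
⟦dog⟧ = {e₁, e₂, e₃, e₅, e₆, e₇, e₈, e₁₀, e₁₁, e₁₂}
… ∩ ⟦whom e₆ visited⟧ = {e₁, e₂, e₃, e₅, e₆, e₇, e₈, e₁₀, e₁₁, e₁₂} ∩ {e₂, e₃, e₅, e₆, e₈, e₁₁} = {e₂, e₃, e₅, e₆, e₈, e₁₁}
… ∩ ⟦tall⟧ = {e₂, e₃, e₅, e₆, e₈, e₁₁} ∩ {e₁, e₄, e₆, e₇, e₁₁, e₁₂} = {e₆, e₁₁}
So ⟦tall dog whom e₆ visited⟧ = {e₆, e₁₁}.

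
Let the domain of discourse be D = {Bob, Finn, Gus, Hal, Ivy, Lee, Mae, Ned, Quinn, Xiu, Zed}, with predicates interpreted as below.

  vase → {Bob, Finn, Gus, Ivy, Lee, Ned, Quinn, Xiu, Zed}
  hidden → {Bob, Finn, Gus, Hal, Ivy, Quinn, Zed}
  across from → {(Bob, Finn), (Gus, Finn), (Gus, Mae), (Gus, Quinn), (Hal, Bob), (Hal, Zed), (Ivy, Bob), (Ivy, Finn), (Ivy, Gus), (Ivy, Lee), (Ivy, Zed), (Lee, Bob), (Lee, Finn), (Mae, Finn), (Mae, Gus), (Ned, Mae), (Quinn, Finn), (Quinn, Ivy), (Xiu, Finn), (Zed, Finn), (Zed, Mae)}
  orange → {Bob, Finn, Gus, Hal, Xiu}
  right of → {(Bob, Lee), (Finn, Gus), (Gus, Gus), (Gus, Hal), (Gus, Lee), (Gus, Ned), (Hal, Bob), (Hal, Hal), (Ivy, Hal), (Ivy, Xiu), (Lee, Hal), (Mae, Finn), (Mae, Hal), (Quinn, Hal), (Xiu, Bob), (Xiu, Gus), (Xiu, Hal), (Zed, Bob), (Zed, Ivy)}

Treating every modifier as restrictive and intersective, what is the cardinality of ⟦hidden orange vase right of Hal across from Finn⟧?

⟦right of Hal⟧ = {x : ⟨x, Hal⟩ ∈ ⟦right of⟧} = {Gus, Hal, Ivy, Lee, Mae, Quinn, Xiu}
⟦across from Finn⟧ = {x : ⟨x, Finn⟩ ∈ ⟦across from⟧} = {Bob, Gus, Ivy, Lee, Mae, Quinn, Xiu, Zed}
⟦vase⟧ = {Bob, Finn, Gus, Ivy, Lee, Ned, Quinn, Xiu, Zed}
… ∩ ⟦right of Hal⟧ = {Bob, Finn, Gus, Ivy, Lee, Ned, Quinn, Xiu, Zed} ∩ {Gus, Hal, Ivy, Lee, Mae, Quinn, Xiu} = {Gus, Ivy, Lee, Quinn, Xiu}
… ∩ ⟦across from Finn⟧ = {Gus, Ivy, Lee, Quinn, Xiu} ∩ {Bob, Gus, Ivy, Lee, Mae, Quinn, Xiu, Zed} = {Gus, Ivy, Lee, Quinn, Xiu}
… ∩ ⟦hidden⟧ = {Gus, Ivy, Lee, Quinn, Xiu} ∩ {Bob, Finn, Gus, Hal, Ivy, Quinn, Zed} = {Gus, Ivy, Quinn}
… ∩ ⟦orange⟧ = {Gus, Ivy, Quinn} ∩ {Bob, Finn, Gus, Hal, Xiu} = {Gus}
⟦hidden orange vase right of Hal across from Finn⟧ = {Gus}, so the cardinality is 1.

1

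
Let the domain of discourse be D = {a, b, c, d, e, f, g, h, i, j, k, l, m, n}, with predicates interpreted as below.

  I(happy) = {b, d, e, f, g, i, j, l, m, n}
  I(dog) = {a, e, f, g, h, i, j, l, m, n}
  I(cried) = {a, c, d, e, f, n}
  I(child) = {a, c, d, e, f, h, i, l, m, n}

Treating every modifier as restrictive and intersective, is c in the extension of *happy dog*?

⟦dog⟧ = {a, e, f, g, h, i, j, l, m, n}
… ∩ ⟦happy⟧ = {a, e, f, g, h, i, j, l, m, n} ∩ {b, d, e, f, g, i, j, l, m, n} = {e, f, g, i, j, l, m, n}
⟦happy dog⟧ = {e, f, g, i, j, l, m, n}; c ∉ this set.

no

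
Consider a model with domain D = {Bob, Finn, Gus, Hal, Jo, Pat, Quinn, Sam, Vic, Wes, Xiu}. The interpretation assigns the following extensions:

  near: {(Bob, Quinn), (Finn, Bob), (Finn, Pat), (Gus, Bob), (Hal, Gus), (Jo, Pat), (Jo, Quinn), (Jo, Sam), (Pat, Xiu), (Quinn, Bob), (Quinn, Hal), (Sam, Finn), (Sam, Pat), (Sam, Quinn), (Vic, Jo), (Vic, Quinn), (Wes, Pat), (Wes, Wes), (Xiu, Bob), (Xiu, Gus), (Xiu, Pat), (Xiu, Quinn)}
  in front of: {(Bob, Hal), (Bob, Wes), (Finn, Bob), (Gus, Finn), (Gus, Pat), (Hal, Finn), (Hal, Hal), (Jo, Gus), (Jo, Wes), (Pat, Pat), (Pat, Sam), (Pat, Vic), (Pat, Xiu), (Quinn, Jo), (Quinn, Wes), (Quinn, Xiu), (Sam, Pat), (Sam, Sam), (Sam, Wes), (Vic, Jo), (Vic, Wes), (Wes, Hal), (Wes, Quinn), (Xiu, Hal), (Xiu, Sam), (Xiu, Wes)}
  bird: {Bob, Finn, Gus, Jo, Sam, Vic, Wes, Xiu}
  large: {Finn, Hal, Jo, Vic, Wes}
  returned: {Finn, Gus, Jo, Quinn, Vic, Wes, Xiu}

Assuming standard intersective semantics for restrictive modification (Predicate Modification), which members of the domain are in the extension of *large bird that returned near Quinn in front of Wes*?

{Jo, Vic}

⟦that returned⟧ = ⟦returned⟧ = {Finn, Gus, Jo, Quinn, Vic, Wes, Xiu}
⟦near Quinn⟧ = {x : ⟨x, Quinn⟩ ∈ ⟦near⟧} = {Bob, Jo, Sam, Vic, Xiu}
⟦in front of Wes⟧ = {x : ⟨x, Wes⟩ ∈ ⟦in front of⟧} = {Bob, Jo, Quinn, Sam, Vic, Xiu}
⟦bird⟧ = {Bob, Finn, Gus, Jo, Sam, Vic, Wes, Xiu}
… ∩ ⟦that returned⟧ = {Bob, Finn, Gus, Jo, Sam, Vic, Wes, Xiu} ∩ {Finn, Gus, Jo, Quinn, Vic, Wes, Xiu} = {Finn, Gus, Jo, Vic, Wes, Xiu}
… ∩ ⟦near Quinn⟧ = {Finn, Gus, Jo, Vic, Wes, Xiu} ∩ {Bob, Jo, Sam, Vic, Xiu} = {Jo, Vic, Xiu}
… ∩ ⟦in front of Wes⟧ = {Jo, Vic, Xiu} ∩ {Bob, Jo, Quinn, Sam, Vic, Xiu} = {Jo, Vic, Xiu}
… ∩ ⟦large⟧ = {Jo, Vic, Xiu} ∩ {Finn, Hal, Jo, Vic, Wes} = {Jo, Vic}
So ⟦large bird that returned near Quinn in front of Wes⟧ = {Jo, Vic}.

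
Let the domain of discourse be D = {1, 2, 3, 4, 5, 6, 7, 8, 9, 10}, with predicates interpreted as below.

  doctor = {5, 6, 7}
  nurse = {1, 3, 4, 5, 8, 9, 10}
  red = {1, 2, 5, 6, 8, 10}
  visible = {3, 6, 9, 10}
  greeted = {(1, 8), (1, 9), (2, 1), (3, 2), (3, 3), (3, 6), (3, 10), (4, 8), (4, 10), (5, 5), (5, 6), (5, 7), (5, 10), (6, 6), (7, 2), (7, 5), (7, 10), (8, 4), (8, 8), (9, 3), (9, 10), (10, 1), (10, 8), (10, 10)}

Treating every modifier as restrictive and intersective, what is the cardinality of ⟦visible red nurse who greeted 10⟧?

1

⟦who greeted 10⟧ = {x : ⟨x, 10⟩ ∈ ⟦greeted⟧} = {3, 4, 5, 7, 9, 10}
⟦nurse⟧ = {1, 3, 4, 5, 8, 9, 10}
… ∩ ⟦who greeted 10⟧ = {1, 3, 4, 5, 8, 9, 10} ∩ {3, 4, 5, 7, 9, 10} = {3, 4, 5, 9, 10}
… ∩ ⟦visible⟧ = {3, 4, 5, 9, 10} ∩ {3, 6, 9, 10} = {3, 9, 10}
… ∩ ⟦red⟧ = {3, 9, 10} ∩ {1, 2, 5, 6, 8, 10} = {10}
⟦visible red nurse who greeted 10⟧ = {10}, so the cardinality is 1.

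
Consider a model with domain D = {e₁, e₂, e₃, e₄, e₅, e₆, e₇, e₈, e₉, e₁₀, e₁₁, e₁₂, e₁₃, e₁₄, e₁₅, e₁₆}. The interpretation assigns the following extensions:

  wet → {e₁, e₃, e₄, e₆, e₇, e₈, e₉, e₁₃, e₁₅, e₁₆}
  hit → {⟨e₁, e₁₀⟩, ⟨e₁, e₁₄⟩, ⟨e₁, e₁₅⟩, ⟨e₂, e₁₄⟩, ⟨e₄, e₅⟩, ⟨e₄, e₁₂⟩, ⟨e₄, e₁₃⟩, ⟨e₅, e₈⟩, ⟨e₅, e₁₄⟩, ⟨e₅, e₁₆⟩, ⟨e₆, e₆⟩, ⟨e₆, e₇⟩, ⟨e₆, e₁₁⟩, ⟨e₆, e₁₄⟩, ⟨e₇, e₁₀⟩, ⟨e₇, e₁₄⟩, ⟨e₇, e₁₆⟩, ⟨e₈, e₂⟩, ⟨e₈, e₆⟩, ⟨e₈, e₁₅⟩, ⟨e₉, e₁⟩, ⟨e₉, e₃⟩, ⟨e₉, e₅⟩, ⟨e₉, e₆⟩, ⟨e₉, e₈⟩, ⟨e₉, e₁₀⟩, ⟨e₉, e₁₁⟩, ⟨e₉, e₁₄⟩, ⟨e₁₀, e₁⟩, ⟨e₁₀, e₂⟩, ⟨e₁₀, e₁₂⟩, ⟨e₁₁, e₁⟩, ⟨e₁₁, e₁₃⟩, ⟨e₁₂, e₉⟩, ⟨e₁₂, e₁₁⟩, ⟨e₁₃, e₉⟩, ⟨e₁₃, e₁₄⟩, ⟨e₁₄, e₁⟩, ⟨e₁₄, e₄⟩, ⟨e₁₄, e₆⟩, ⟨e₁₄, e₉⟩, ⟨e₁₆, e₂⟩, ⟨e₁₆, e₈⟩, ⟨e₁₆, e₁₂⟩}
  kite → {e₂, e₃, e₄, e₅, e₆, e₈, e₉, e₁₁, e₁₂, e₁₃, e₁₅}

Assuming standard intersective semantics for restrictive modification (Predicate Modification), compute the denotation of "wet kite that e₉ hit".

{e₃, e₆, e₈}

⟦that e₉ hit⟧ = {x : ⟨e₉, x⟩ ∈ ⟦hit⟧} = {e₁, e₃, e₅, e₆, e₈, e₁₀, e₁₁, e₁₄}
⟦kite⟧ = {e₂, e₃, e₄, e₅, e₆, e₈, e₉, e₁₁, e₁₂, e₁₃, e₁₅}
… ∩ ⟦that e₉ hit⟧ = {e₂, e₃, e₄, e₅, e₆, e₈, e₉, e₁₁, e₁₂, e₁₃, e₁₅} ∩ {e₁, e₃, e₅, e₆, e₈, e₁₀, e₁₁, e₁₄} = {e₃, e₅, e₆, e₈, e₁₁}
… ∩ ⟦wet⟧ = {e₃, e₅, e₆, e₈, e₁₁} ∩ {e₁, e₃, e₄, e₆, e₇, e₈, e₉, e₁₃, e₁₅, e₁₆} = {e₃, e₆, e₈}
So ⟦wet kite that e₉ hit⟧ = {e₃, e₆, e₈}.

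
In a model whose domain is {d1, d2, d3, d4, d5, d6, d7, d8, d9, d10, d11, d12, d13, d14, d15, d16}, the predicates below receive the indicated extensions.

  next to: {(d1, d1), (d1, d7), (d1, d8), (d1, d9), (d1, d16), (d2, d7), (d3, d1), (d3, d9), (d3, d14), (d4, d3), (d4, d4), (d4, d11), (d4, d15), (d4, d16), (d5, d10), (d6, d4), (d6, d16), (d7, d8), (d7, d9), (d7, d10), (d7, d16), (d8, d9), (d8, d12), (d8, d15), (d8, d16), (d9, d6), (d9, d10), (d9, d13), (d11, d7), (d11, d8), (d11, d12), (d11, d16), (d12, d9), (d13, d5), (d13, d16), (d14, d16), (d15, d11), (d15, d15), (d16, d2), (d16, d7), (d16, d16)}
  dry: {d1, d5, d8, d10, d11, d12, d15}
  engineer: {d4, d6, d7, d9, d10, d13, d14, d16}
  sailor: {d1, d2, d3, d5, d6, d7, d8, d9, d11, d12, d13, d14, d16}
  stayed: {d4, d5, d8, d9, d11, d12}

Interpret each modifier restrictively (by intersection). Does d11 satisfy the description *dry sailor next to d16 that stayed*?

⟦next to d16⟧ = {x : ⟨x, d16⟩ ∈ ⟦next to⟧} = {d1, d4, d6, d7, d8, d11, d13, d14, d16}
⟦that stayed⟧ = ⟦stayed⟧ = {d4, d5, d8, d9, d11, d12}
⟦sailor⟧ = {d1, d2, d3, d5, d6, d7, d8, d9, d11, d12, d13, d14, d16}
… ∩ ⟦next to d16⟧ = {d1, d2, d3, d5, d6, d7, d8, d9, d11, d12, d13, d14, d16} ∩ {d1, d4, d6, d7, d8, d11, d13, d14, d16} = {d1, d6, d7, d8, d11, d13, d14, d16}
… ∩ ⟦that stayed⟧ = {d1, d6, d7, d8, d11, d13, d14, d16} ∩ {d4, d5, d8, d9, d11, d12} = {d8, d11}
… ∩ ⟦dry⟧ = {d8, d11} ∩ {d1, d5, d8, d10, d11, d12, d15} = {d8, d11}
⟦dry sailor next to d16 that stayed⟧ = {d8, d11}; d11 ∈ this set.

yes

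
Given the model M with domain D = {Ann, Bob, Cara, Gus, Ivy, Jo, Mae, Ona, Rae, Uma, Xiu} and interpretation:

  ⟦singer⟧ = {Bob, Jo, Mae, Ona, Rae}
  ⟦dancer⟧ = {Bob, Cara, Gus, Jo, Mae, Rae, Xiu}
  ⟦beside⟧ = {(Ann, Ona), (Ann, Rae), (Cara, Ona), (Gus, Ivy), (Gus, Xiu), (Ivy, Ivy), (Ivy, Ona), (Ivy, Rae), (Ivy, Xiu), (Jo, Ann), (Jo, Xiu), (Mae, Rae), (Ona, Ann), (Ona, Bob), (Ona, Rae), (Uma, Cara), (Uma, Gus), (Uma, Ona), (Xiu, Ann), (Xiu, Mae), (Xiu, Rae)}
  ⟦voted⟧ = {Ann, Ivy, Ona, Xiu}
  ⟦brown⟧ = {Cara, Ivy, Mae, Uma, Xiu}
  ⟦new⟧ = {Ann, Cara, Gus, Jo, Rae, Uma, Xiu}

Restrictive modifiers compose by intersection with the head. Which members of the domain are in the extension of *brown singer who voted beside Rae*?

⟦who voted⟧ = ⟦voted⟧ = {Ann, Ivy, Ona, Xiu}
⟦beside Rae⟧ = {x : ⟨x, Rae⟩ ∈ ⟦beside⟧} = {Ann, Ivy, Mae, Ona, Xiu}
⟦singer⟧ = {Bob, Jo, Mae, Ona, Rae}
… ∩ ⟦who voted⟧ = {Bob, Jo, Mae, Ona, Rae} ∩ {Ann, Ivy, Ona, Xiu} = {Ona}
… ∩ ⟦beside Rae⟧ = {Ona} ∩ {Ann, Ivy, Mae, Ona, Xiu} = {Ona}
… ∩ ⟦brown⟧ = {Ona} ∩ {Cara, Ivy, Mae, Uma, Xiu} = ∅
So ⟦brown singer who voted beside Rae⟧ = {}.

{}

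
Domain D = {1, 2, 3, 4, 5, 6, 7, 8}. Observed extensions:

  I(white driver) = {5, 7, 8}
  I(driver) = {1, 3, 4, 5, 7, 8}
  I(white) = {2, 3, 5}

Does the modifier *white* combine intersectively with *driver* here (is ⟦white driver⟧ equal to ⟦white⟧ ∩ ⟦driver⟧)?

⟦white⟧ ∩ ⟦driver⟧ = {2, 3, 5} ∩ {1, 3, 4, 5, 7, 8} = {3, 5}
Observed ⟦white driver⟧ = {5, 7, 8}.
These differ, so the modifier is not intersective in this model.

no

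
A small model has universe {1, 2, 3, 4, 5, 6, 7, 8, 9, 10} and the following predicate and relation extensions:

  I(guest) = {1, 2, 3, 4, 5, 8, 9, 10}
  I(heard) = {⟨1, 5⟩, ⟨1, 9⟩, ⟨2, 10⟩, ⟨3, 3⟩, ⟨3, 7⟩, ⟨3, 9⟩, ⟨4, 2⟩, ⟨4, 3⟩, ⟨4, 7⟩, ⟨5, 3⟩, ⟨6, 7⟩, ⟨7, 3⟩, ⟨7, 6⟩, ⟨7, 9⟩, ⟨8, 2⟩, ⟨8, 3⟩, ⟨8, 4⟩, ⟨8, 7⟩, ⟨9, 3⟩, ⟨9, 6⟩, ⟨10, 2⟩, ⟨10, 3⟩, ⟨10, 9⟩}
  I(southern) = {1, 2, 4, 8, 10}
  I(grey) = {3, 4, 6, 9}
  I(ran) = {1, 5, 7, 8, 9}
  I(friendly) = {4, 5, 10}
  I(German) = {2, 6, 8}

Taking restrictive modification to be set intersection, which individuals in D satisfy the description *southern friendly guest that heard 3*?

⟦that heard 3⟧ = {x : ⟨x, 3⟩ ∈ ⟦heard⟧} = {3, 4, 5, 7, 8, 9, 10}
⟦guest⟧ = {1, 2, 3, 4, 5, 8, 9, 10}
… ∩ ⟦that heard 3⟧ = {1, 2, 3, 4, 5, 8, 9, 10} ∩ {3, 4, 5, 7, 8, 9, 10} = {3, 4, 5, 8, 9, 10}
… ∩ ⟦southern⟧ = {3, 4, 5, 8, 9, 10} ∩ {1, 2, 4, 8, 10} = {4, 8, 10}
… ∩ ⟦friendly⟧ = {4, 8, 10} ∩ {4, 5, 10} = {4, 10}
So ⟦southern friendly guest that heard 3⟧ = {4, 10}.

{4, 10}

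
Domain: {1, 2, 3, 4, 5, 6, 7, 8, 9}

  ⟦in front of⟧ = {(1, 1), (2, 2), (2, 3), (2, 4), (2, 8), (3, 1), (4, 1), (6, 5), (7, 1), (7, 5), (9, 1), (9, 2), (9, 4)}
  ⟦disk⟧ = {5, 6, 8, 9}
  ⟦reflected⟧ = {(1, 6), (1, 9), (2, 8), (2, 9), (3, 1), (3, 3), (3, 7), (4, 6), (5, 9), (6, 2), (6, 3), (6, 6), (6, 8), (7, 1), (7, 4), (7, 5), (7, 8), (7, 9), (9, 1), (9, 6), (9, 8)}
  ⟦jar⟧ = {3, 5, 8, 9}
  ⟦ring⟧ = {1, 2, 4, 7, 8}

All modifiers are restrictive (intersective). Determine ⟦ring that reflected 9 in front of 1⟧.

{1, 7}

⟦that reflected 9⟧ = {x : ⟨x, 9⟩ ∈ ⟦reflected⟧} = {1, 2, 5, 7}
⟦in front of 1⟧ = {x : ⟨x, 1⟩ ∈ ⟦in front of⟧} = {1, 3, 4, 7, 9}
⟦ring⟧ = {1, 2, 4, 7, 8}
… ∩ ⟦that reflected 9⟧ = {1, 2, 4, 7, 8} ∩ {1, 2, 5, 7} = {1, 2, 7}
… ∩ ⟦in front of 1⟧ = {1, 2, 7} ∩ {1, 3, 4, 7, 9} = {1, 7}
So ⟦ring that reflected 9 in front of 1⟧ = {1, 7}.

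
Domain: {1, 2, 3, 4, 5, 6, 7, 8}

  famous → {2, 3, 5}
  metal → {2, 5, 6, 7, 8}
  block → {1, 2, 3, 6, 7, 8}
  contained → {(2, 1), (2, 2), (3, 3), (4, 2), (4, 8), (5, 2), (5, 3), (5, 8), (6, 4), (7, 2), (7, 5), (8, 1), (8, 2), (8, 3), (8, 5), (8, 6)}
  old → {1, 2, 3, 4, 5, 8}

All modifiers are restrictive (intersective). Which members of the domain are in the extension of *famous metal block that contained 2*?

{2}

⟦that contained 2⟧ = {x : ⟨x, 2⟩ ∈ ⟦contained⟧} = {2, 4, 5, 7, 8}
⟦block⟧ = {1, 2, 3, 6, 7, 8}
… ∩ ⟦that contained 2⟧ = {1, 2, 3, 6, 7, 8} ∩ {2, 4, 5, 7, 8} = {2, 7, 8}
… ∩ ⟦famous⟧ = {2, 7, 8} ∩ {2, 3, 5} = {2}
… ∩ ⟦metal⟧ = {2} ∩ {2, 5, 6, 7, 8} = {2}
So ⟦famous metal block that contained 2⟧ = {2}.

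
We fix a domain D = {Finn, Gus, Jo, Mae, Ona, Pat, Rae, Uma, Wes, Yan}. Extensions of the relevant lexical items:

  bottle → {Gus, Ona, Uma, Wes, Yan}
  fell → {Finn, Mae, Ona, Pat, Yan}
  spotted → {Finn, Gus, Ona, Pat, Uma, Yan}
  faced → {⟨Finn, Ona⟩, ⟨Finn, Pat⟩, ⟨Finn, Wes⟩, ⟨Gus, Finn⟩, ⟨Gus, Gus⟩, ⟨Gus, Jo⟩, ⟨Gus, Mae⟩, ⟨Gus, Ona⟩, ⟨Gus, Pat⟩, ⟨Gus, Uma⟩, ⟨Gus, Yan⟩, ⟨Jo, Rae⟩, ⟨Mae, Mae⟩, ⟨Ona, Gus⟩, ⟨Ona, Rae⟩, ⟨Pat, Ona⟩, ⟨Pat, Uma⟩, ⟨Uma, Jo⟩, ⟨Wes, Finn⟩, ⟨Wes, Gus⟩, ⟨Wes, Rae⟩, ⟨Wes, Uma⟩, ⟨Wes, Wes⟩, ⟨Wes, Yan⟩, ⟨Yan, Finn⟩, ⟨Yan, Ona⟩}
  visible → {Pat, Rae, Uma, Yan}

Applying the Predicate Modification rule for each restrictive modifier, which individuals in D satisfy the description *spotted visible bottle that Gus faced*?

{Uma, Yan}

⟦that Gus faced⟧ = {x : ⟨Gus, x⟩ ∈ ⟦faced⟧} = {Finn, Gus, Jo, Mae, Ona, Pat, Uma, Yan}
⟦bottle⟧ = {Gus, Ona, Uma, Wes, Yan}
… ∩ ⟦that Gus faced⟧ = {Gus, Ona, Uma, Wes, Yan} ∩ {Finn, Gus, Jo, Mae, Ona, Pat, Uma, Yan} = {Gus, Ona, Uma, Yan}
… ∩ ⟦spotted⟧ = {Gus, Ona, Uma, Yan} ∩ {Finn, Gus, Ona, Pat, Uma, Yan} = {Gus, Ona, Uma, Yan}
… ∩ ⟦visible⟧ = {Gus, Ona, Uma, Yan} ∩ {Pat, Rae, Uma, Yan} = {Uma, Yan}
So ⟦spotted visible bottle that Gus faced⟧ = {Uma, Yan}.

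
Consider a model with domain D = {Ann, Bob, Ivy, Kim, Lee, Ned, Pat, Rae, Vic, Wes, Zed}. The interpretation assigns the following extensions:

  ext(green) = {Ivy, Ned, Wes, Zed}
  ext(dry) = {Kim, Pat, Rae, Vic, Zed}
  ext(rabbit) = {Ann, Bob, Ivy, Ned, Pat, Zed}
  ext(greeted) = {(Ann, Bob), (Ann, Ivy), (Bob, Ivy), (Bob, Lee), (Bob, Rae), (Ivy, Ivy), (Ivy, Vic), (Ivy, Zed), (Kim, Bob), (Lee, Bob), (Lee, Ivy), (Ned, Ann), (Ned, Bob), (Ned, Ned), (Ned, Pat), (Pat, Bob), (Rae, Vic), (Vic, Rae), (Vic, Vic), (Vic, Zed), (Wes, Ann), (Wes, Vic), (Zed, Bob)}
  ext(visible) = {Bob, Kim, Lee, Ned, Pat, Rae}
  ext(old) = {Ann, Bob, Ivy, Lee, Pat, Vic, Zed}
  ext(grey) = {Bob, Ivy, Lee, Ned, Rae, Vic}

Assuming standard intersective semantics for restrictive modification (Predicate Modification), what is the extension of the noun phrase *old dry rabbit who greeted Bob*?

{Pat, Zed}

⟦who greeted Bob⟧ = {x : ⟨x, Bob⟩ ∈ ⟦greeted⟧} = {Ann, Kim, Lee, Ned, Pat, Zed}
⟦rabbit⟧ = {Ann, Bob, Ivy, Ned, Pat, Zed}
… ∩ ⟦who greeted Bob⟧ = {Ann, Bob, Ivy, Ned, Pat, Zed} ∩ {Ann, Kim, Lee, Ned, Pat, Zed} = {Ann, Ned, Pat, Zed}
… ∩ ⟦old⟧ = {Ann, Ned, Pat, Zed} ∩ {Ann, Bob, Ivy, Lee, Pat, Vic, Zed} = {Ann, Pat, Zed}
… ∩ ⟦dry⟧ = {Ann, Pat, Zed} ∩ {Kim, Pat, Rae, Vic, Zed} = {Pat, Zed}
So ⟦old dry rabbit who greeted Bob⟧ = {Pat, Zed}.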